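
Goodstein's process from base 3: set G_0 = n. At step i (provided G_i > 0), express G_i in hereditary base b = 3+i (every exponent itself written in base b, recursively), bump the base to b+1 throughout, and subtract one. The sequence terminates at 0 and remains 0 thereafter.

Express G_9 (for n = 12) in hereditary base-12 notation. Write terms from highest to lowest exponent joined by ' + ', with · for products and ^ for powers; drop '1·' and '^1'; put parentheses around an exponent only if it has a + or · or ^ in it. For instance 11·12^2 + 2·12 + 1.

base 3: 12 = 3^2 + 3; at 4: 4^2 + 4 = 20; next = 19
base 4: 19 = 4^2 + 3; at 5: 5^2 + 3 = 28; next = 27
base 5: 27 = 5^2 + 2; at 6: 6^2 + 2 = 38; next = 37
base 6: 37 = 6^2 + 1; at 7: 7^2 + 1 = 50; next = 49
base 7: 49 = 7^2; at 8: 8^2 = 64; next = 63
base 8: 63 = 7·8 + 7; at 9: 7·9 + 7 = 70; next = 69
base 9: 69 = 7·9 + 6; at 10: 7·10 + 6 = 76; next = 75
base 10: 75 = 7·10 + 5; at 11: 7·11 + 5 = 82; next = 81
base 11: 81 = 7·11 + 4; at 12: 7·12 + 4 = 88; next = 87

7·12 + 3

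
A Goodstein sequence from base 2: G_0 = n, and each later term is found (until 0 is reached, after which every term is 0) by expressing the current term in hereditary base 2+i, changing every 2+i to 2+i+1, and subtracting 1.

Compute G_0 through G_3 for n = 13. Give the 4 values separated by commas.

(0) 13|_2 = 2^(2 + 1) + 2^2 + 1 ↦ 3^(3 + 1) + 3^3 + 1|_3 = 109 ⇒ 108
(1) 108|_3 = 3^(3 + 1) + 3^3 ↦ 4^(4 + 1) + 4^4|_4 = 1280 ⇒ 1279
(2) 1279|_4 = 4^(4 + 1) + 3·4^3 + 3·4^2 + 3·4 + 3 ↦ 5^(5 + 1) + 3·5^3 + 3·5^2 + 3·5 + 3|_5 = 16093 ⇒ 16092

13, 108, 1279, 16092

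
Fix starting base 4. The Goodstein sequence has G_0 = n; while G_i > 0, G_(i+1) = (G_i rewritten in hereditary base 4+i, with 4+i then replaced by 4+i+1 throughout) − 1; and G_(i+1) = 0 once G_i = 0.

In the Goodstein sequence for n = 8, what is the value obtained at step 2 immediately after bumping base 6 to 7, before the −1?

step 0: 8 = 2·4; sub 5 for 4: 2·5; = 10; G_1 = 10−1 = 9
step 1: 9 = 5 + 4; sub 6 for 5: 6 + 4; = 10; G_2 = 10−1 = 9
step 2: 9 = 6 + 3; sub 7 for 6: 7 + 3; = 10; G_3 = 10−1 = 9

10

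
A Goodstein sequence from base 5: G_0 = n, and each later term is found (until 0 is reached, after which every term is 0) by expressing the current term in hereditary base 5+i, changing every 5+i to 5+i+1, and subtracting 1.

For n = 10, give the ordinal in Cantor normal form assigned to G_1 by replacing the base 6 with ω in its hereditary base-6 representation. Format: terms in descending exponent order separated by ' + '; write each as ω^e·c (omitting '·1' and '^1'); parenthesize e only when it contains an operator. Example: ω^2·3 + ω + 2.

ω + 5

G_0 = 10. HB_5(10) = 2·5. Bump = 12. G_1 = 11.
G_1 = 11. HB_6(11) = 6 + 5. Bump = 12. G_2 = 11.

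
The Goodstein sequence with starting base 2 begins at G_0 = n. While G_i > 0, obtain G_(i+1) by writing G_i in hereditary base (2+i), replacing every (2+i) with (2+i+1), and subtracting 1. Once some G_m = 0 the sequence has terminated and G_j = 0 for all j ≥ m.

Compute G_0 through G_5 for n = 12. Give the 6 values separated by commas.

12, 107, 1065, 15685, 280019, 5764910

12 —HB2→ 2^(2 + 1) + 2^2 —bump→ 3^(3 + 1) + 3^3 = 108 —(−1)→ 107
107 —HB3→ 3^(3 + 1) + 2·3^2 + 2·3 + 2 —bump→ 4^(4 + 1) + 2·4^2 + 2·4 + 2 = 1066 —(−1)→ 1065
1065 —HB4→ 4^(4 + 1) + 2·4^2 + 2·4 + 1 —bump→ 5^(5 + 1) + 2·5^2 + 2·5 + 1 = 15686 —(−1)→ 15685
15685 —HB5→ 5^(5 + 1) + 2·5^2 + 2·5 —bump→ 6^(6 + 1) + 2·6^2 + 2·6 = 280020 —(−1)→ 280019
280019 —HB6→ 6^(6 + 1) + 2·6^2 + 6 + 5 —bump→ 7^(7 + 1) + 2·7^2 + 7 + 5 = 5764911 —(−1)→ 5764910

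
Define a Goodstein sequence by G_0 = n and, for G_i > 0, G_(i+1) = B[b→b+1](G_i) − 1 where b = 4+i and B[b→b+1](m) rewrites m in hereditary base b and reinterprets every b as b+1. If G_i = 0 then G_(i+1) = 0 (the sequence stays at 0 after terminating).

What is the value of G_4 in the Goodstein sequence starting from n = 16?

G_0=16  [base 4] 4^2  →[4↦5]→  5^2 = 25  −1 ⇒ G_1=24
G_1=24  [base 5] 4·5 + 4  →[5↦6]→  4·6 + 4 = 28  −1 ⇒ G_2=27
G_2=27  [base 6] 4·6 + 3  →[6↦7]→  4·7 + 3 = 31  −1 ⇒ G_3=30
G_3=30  [base 7] 4·7 + 2  →[7↦8]→  4·8 + 2 = 34  −1 ⇒ G_4=33
G_4=33  [base 8] 4·8 + 1  →[8↦9]→  4·9 + 1 = 37  −1 ⇒ G_5=36

33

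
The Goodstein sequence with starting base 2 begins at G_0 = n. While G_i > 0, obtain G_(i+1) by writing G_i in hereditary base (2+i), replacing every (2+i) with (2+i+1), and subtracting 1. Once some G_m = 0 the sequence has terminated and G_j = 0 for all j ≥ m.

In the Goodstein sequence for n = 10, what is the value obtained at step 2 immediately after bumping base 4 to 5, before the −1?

15626

(0) 10|_2 = 2^(2 + 1) + 2 ↦ 3^(3 + 1) + 3|_3 = 84 ⇒ 83
(1) 83|_3 = 3^(3 + 1) + 2 ↦ 4^(4 + 1) + 2|_4 = 1026 ⇒ 1025
(2) 1025|_4 = 4^(4 + 1) + 1 ↦ 5^(5 + 1) + 1|_5 = 15626 ⇒ 15625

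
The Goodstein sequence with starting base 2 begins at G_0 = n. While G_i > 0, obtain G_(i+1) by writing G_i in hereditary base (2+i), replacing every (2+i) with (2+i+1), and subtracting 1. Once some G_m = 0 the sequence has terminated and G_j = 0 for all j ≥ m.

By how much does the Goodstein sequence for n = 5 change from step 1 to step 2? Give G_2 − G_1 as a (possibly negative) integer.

228

G_0=5  [base 2] 2^2 + 1  →[2↦3]→  3^3 + 1 = 28  −1 ⇒ G_1=27
G_1=27  [base 3] 3^3  →[3↦4]→  4^4 = 256  −1 ⇒ G_2=255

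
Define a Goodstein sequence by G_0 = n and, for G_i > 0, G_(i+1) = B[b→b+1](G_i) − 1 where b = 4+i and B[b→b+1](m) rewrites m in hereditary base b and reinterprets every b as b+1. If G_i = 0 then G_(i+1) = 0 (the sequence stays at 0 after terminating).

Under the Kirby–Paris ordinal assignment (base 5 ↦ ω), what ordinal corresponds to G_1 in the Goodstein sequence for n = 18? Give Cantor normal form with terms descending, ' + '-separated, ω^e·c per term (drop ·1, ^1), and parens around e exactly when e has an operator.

(0) 18|_4 = 4^2 + 2 ↦ 5^2 + 2|_5 = 27 ⇒ 26
(1) 26|_5 = 5^2 + 1 ↦ 6^2 + 1|_6 = 37 ⇒ 36

ω^2 + 1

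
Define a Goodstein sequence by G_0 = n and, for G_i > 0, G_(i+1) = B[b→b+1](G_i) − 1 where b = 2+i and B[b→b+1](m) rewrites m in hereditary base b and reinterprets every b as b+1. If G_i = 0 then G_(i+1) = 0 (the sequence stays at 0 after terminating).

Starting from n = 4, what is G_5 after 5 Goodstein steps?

109

i=0: 4 = 2^2 (b=2); 2→3: 3^3 = 27; 27−1 = 26
i=1: 26 = 2·3^2 + 2·3 + 2 (b=3); 3→4: 2·4^2 + 2·4 + 2 = 42; 42−1 = 41
i=2: 41 = 2·4^2 + 2·4 + 1 (b=4); 4→5: 2·5^2 + 2·5 + 1 = 61; 61−1 = 60
i=3: 60 = 2·5^2 + 2·5 (b=5); 5→6: 2·6^2 + 2·6 = 84; 84−1 = 83
i=4: 83 = 2·6^2 + 6 + 5 (b=6); 6→7: 2·7^2 + 7 + 5 = 110; 110−1 = 109
i=5: 109 = 2·7^2 + 7 + 4 (b=7); 7→8: 2·8^2 + 8 + 4 = 140; 140−1 = 139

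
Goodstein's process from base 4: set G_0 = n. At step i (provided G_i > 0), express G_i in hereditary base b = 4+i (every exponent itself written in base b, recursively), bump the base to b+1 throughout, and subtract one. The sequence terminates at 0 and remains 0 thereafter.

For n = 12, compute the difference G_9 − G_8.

G_0=12  [base 4] 3·4  →[4↦5]→  3·5 = 15  −1 ⇒ G_1=14
G_1=14  [base 5] 2·5 + 4  →[5↦6]→  2·6 + 4 = 16  −1 ⇒ G_2=15
G_2=15  [base 6] 2·6 + 3  →[6↦7]→  2·7 + 3 = 17  −1 ⇒ G_3=16
G_3=16  [base 7] 2·7 + 2  →[7↦8]→  2·8 + 2 = 18  −1 ⇒ G_4=17
G_4=17  [base 8] 2·8 + 1  →[8↦9]→  2·9 + 1 = 19  −1 ⇒ G_5=18
G_5=18  [base 9] 2·9  →[9↦10]→  2·10 = 20  −1 ⇒ G_6=19
G_6=19  [base 10] 10 + 9  →[10↦11]→  11 + 9 = 20  −1 ⇒ G_7=19
G_7=19  [base 11] 11 + 8  →[11↦12]→  12 + 8 = 20  −1 ⇒ G_8=19
G_8=19  [base 12] 12 + 7  →[12↦13]→  13 + 7 = 20  −1 ⇒ G_9=19

0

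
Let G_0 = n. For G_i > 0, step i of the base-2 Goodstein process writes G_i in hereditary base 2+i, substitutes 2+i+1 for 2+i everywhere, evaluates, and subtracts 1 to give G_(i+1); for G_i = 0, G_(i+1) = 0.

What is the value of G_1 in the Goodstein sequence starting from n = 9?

i=0: 9 = 2^(2 + 1) + 1 (b=2); 2→3: 3^(3 + 1) + 1 = 82; 82−1 = 81
i=1: 81 = 3^(3 + 1) (b=3); 3→4: 4^(4 + 1) = 1024; 1024−1 = 1023

81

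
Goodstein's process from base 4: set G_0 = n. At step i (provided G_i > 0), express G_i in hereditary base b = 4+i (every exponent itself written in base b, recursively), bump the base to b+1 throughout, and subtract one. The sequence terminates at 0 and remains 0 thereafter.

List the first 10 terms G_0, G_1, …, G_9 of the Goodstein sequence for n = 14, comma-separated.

14, 16, 18, 20, 21, 22, 23, 24, 25, 26

G_0 = 14. HB_4(14) = 3·4 + 2. Bump = 17. G_1 = 16.
G_1 = 16. HB_5(16) = 3·5 + 1. Bump = 19. G_2 = 18.
G_2 = 18. HB_6(18) = 3·6. Bump = 21. G_3 = 20.
G_3 = 20. HB_7(20) = 2·7 + 6. Bump = 22. G_4 = 21.
G_4 = 21. HB_8(21) = 2·8 + 5. Bump = 23. G_5 = 22.
G_5 = 22. HB_9(22) = 2·9 + 4. Bump = 24. G_6 = 23.
G_6 = 23. HB_10(23) = 2·10 + 3. Bump = 25. G_7 = 24.
G_7 = 24. HB_11(24) = 2·11 + 2. Bump = 26. G_8 = 25.
G_8 = 25. HB_12(25) = 2·12 + 1. Bump = 27. G_9 = 26.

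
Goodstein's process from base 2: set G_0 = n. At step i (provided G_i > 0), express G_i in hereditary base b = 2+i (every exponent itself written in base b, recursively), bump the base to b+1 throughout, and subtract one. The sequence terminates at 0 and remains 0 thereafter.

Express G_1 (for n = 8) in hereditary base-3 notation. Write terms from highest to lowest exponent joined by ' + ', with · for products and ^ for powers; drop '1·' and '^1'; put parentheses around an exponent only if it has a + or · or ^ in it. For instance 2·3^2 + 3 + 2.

2·3^3 + 2·3^2 + 2·3 + 2

i=0: 8 = 2^(2 + 1) (b=2); 2→3: 3^(3 + 1) = 81; 81−1 = 80
i=1: 80 = 2·3^3 + 2·3^2 + 2·3 + 2 (b=3); 3→4: 2·4^4 + 2·4^2 + 2·4 + 2 = 554; 554−1 = 553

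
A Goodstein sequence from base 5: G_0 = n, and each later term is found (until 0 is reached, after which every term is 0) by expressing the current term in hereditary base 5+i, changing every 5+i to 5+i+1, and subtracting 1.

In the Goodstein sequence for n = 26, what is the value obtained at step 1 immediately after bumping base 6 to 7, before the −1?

49

G_0 = 26. HB_5(26) = 5^2 + 1. Bump = 37. G_1 = 36.
G_1 = 36. HB_6(36) = 6^2. Bump = 49. G_2 = 48.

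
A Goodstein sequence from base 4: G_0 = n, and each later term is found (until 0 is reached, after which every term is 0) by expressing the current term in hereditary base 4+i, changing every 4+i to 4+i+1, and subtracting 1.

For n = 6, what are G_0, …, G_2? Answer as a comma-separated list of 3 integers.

6, 6, 6

6 —HB4→ 4 + 2 —bump→ 5 + 2 = 7 —(−1)→ 6
6 —HB5→ 5 + 1 —bump→ 6 + 1 = 7 —(−1)→ 6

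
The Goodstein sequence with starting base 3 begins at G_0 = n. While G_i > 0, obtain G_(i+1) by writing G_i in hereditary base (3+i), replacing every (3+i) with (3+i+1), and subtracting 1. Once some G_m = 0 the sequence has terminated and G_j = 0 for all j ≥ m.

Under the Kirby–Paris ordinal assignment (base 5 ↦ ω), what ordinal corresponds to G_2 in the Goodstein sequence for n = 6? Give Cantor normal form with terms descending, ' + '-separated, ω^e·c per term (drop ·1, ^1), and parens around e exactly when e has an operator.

ω + 2

G_0=6  [base 3] 2·3  →[3↦4]→  2·4 = 8  −1 ⇒ G_1=7
G_1=7  [base 4] 4 + 3  →[4↦5]→  5 + 3 = 8  −1 ⇒ G_2=7
G_2=7  [base 5] 5 + 2  →[5↦6]→  6 + 2 = 8  −1 ⇒ G_3=7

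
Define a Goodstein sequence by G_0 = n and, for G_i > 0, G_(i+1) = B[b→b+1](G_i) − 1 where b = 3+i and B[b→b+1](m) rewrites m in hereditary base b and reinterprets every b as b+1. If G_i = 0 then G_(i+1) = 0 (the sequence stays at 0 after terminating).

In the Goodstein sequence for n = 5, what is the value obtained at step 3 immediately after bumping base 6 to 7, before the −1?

5

[0] 5 ≡ 3 + 2 (base 3). Lift 4: 6. −1: 5.
[1] 5 ≡ 4 + 1 (base 4). Lift 5: 6. −1: 5.
[2] 5 ≡ 5 (base 5). Lift 6: 6. −1: 5.
[3] 5 ≡ 5 (base 6). Lift 7: 5. −1: 4.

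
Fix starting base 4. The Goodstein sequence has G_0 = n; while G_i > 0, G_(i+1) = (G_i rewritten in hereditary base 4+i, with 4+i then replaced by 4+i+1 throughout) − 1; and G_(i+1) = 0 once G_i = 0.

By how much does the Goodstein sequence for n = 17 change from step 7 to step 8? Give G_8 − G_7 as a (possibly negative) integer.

G_0=17  [base 4] 4^2 + 1  →[4↦5]→  5^2 + 1 = 26  −1 ⇒ G_1=25
G_1=25  [base 5] 5^2  →[5↦6]→  6^2 = 36  −1 ⇒ G_2=35
G_2=35  [base 6] 5·6 + 5  →[6↦7]→  5·7 + 5 = 40  −1 ⇒ G_3=39
G_3=39  [base 7] 5·7 + 4  →[7↦8]→  5·8 + 4 = 44  −1 ⇒ G_4=43
G_4=43  [base 8] 5·8 + 3  →[8↦9]→  5·9 + 3 = 48  −1 ⇒ G_5=47
G_5=47  [base 9] 5·9 + 2  →[9↦10]→  5·10 + 2 = 52  −1 ⇒ G_6=51
G_6=51  [base 10] 5·10 + 1  →[10↦11]→  5·11 + 1 = 56  −1 ⇒ G_7=55
G_7=55  [base 11] 5·11  →[11↦12]→  5·12 = 60  −1 ⇒ G_8=59

4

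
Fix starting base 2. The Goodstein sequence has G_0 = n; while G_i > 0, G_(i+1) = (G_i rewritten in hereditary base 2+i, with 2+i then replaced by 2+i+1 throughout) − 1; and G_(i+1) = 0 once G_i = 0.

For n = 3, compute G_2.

3

G_0=3  [base 2] 2 + 1  →[2↦3]→  3 + 1 = 4  −1 ⇒ G_1=3
G_1=3  [base 3] 3  →[3↦4]→  4 = 4  −1 ⇒ G_2=3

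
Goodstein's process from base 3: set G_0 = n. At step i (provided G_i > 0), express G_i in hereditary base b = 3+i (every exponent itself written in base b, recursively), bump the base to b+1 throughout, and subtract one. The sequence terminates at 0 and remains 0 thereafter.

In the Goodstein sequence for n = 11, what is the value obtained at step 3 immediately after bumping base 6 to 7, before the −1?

40

base 3: 11 = 3^2 + 2; at 4: 4^2 + 2 = 18; next = 17
base 4: 17 = 4^2 + 1; at 5: 5^2 + 1 = 26; next = 25
base 5: 25 = 5^2; at 6: 6^2 = 36; next = 35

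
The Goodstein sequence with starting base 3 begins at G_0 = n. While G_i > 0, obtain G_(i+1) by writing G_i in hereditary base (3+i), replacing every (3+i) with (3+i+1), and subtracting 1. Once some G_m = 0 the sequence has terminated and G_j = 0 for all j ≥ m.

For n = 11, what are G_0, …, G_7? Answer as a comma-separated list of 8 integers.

G_0 = 11. HB_3(11) = 3^2 + 2. Bump = 18. G_1 = 17.
G_1 = 17. HB_4(17) = 4^2 + 1. Bump = 26. G_2 = 25.
G_2 = 25. HB_5(25) = 5^2. Bump = 36. G_3 = 35.
G_3 = 35. HB_6(35) = 5·6 + 5. Bump = 40. G_4 = 39.
G_4 = 39. HB_7(39) = 5·7 + 4. Bump = 44. G_5 = 43.
G_5 = 43. HB_8(43) = 5·8 + 3. Bump = 48. G_6 = 47.
G_6 = 47. HB_9(47) = 5·9 + 2. Bump = 52. G_7 = 51.

11, 17, 25, 35, 39, 43, 47, 51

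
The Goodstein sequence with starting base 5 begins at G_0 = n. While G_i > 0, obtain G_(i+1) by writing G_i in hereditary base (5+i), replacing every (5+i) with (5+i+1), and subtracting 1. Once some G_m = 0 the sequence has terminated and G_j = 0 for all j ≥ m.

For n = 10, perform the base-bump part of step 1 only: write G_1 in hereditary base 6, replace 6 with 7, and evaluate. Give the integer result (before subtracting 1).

12

(0) 10|_5 = 2·5 ↦ 2·6|_6 = 12 ⇒ 11
(1) 11|_6 = 6 + 5 ↦ 7 + 5|_7 = 12 ⇒ 11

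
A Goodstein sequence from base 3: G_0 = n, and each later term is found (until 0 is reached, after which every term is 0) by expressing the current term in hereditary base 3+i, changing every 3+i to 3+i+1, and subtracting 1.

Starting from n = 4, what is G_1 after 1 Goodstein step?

4

4 —HB3→ 3 + 1 —bump→ 4 + 1 = 5 —(−1)→ 4
4 —HB4→ 4 —bump→ 5 = 5 —(−1)→ 4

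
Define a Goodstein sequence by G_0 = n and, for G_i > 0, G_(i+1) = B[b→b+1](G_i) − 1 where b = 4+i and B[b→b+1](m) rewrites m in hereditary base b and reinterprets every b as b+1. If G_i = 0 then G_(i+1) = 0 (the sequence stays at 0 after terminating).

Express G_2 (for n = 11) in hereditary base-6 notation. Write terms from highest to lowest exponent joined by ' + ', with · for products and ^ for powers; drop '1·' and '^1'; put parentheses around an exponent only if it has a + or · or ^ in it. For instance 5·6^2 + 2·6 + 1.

2·6 + 1

base 4: 11 = 2·4 + 3; at 5: 2·5 + 3 = 13; next = 12
base 5: 12 = 2·5 + 2; at 6: 2·6 + 2 = 14; next = 13
base 6: 13 = 2·6 + 1; at 7: 2·7 + 1 = 15; next = 14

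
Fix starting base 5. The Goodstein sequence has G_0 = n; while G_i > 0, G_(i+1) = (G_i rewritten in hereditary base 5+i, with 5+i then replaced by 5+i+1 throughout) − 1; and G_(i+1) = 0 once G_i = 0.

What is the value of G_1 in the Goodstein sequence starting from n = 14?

15

base 5: 14 = 2·5 + 4; at 6: 2·6 + 4 = 16; next = 15
base 6: 15 = 2·6 + 3; at 7: 2·7 + 3 = 17; next = 16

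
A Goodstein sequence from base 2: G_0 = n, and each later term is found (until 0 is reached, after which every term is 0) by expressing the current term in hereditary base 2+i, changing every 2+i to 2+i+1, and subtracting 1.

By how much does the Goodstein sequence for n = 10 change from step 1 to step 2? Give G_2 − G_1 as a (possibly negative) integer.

G_0 = 10. HB_2(10) = 2^(2 + 1) + 2. Bump = 84. G_1 = 83.
G_1 = 83. HB_3(83) = 3^(3 + 1) + 2. Bump = 1026. G_2 = 1025.

942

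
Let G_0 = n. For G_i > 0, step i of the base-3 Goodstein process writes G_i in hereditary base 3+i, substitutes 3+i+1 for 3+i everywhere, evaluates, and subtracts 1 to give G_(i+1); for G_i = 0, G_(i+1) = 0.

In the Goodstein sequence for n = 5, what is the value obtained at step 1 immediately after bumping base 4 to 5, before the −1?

[0] 5 ≡ 3 + 2 (base 3). Lift 4: 6. −1: 5.
[1] 5 ≡ 4 + 1 (base 4). Lift 5: 6. −1: 5.

6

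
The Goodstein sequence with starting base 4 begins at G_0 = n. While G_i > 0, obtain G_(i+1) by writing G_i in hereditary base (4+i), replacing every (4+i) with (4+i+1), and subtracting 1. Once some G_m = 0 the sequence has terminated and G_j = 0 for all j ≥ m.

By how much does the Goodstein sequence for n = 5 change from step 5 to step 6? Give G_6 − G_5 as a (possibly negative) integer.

-1

(0) 5|_4 = 4 + 1 ↦ 5 + 1|_5 = 6 ⇒ 5
(1) 5|_5 = 5 ↦ 6|_6 = 6 ⇒ 5
(2) 5|_6 = 5 ↦ 5|_7 = 5 ⇒ 4
(3) 4|_7 = 4 ↦ 4|_8 = 4 ⇒ 3
(4) 3|_8 = 3 ↦ 3|_9 = 3 ⇒ 2
(5) 2|_9 = 2 ↦ 2|_10 = 2 ⇒ 1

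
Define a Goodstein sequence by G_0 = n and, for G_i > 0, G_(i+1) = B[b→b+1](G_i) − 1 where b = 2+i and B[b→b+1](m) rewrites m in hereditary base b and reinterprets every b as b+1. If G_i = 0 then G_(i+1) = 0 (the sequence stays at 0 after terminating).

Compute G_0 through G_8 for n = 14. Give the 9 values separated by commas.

step 0: 14 = 2^(2 + 1) + 2^2 + 2; sub 3 for 2: 3^(3 + 1) + 3^3 + 3; = 111; G_1 = 111−1 = 110
step 1: 110 = 3^(3 + 1) + 3^3 + 2; sub 4 for 3: 4^(4 + 1) + 4^4 + 2; = 1282; G_2 = 1282−1 = 1281
step 2: 1281 = 4^(4 + 1) + 4^4 + 1; sub 5 for 4: 5^(5 + 1) + 5^5 + 1; = 18751; G_3 = 18751−1 = 18750
step 3: 18750 = 5^(5 + 1) + 5^5; sub 6 for 5: 6^(6 + 1) + 6^6; = 326592; G_4 = 326592−1 = 326591
step 4: 326591 = 6^(6 + 1) + 5·6^5 + 5·6^4 + 5·6^3 + 5·6^2 + 5·6 + 5; sub 7 for 6: 7^(7 + 1) + 5·7^5 + 5·7^4 + 5·7^3 + 5·7^2 + 5·7 + 5; = 5862841; G_5 = 5862841−1 = 5862840
step 5: 5862840 = 7^(7 + 1) + 5·7^5 + 5·7^4 + 5·7^3 + 5·7^2 + 5·7 + 4; sub 8 for 7: 8^(8 + 1) + 5·8^5 + 5·8^4 + 5·8^3 + 5·8^2 + 5·8 + 4; = 134404972; G_6 = 134404972−1 = 134404971
step 6: 134404971 = 8^(8 + 1) + 5·8^5 + 5·8^4 + 5·8^3 + 5·8^2 + 5·8 + 3; sub 9 for 8: 9^(9 + 1) + 5·9^5 + 5·9^4 + 5·9^3 + 5·9^2 + 5·9 + 3; = 3487116549; G_7 = 3487116549−1 = 3487116548
step 7: 3487116548 = 9^(9 + 1) + 5·9^5 + 5·9^4 + 5·9^3 + 5·9^2 + 5·9 + 2; sub 10 for 9: 10^(10 + 1) + 5·10^5 + 5·10^4 + 5·10^3 + 5·10^2 + 5·10 + 2; = 100000555552; G_8 = 100000555552−1 = 100000555551

14, 110, 1281, 18750, 326591, 5862840, 134404971, 3487116548, 100000555551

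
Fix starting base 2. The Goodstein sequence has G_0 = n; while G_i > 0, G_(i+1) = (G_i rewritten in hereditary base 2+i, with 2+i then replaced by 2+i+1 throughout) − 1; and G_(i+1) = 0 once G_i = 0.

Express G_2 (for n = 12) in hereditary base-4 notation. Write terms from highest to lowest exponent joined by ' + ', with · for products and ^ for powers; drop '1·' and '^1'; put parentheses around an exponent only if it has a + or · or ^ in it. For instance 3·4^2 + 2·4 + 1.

4^(4 + 1) + 2·4^2 + 2·4 + 1

step 0: 12 = 2^(2 + 1) + 2^2; sub 3 for 2: 3^(3 + 1) + 3^3; = 108; G_1 = 108−1 = 107
step 1: 107 = 3^(3 + 1) + 2·3^2 + 2·3 + 2; sub 4 for 3: 4^(4 + 1) + 2·4^2 + 2·4 + 2; = 1066; G_2 = 1066−1 = 1065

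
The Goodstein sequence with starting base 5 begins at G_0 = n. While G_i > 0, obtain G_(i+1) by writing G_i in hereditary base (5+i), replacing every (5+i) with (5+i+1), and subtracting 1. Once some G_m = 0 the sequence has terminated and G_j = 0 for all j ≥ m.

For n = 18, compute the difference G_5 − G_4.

1

18 —HB5→ 3·5 + 3 —bump→ 3·6 + 3 = 21 —(−1)→ 20
20 —HB6→ 3·6 + 2 —bump→ 3·7 + 2 = 23 —(−1)→ 22
22 —HB7→ 3·7 + 1 —bump→ 3·8 + 1 = 25 —(−1)→ 24
24 —HB8→ 3·8 —bump→ 3·9 = 27 —(−1)→ 26
26 —HB9→ 2·9 + 8 —bump→ 2·10 + 8 = 28 —(−1)→ 27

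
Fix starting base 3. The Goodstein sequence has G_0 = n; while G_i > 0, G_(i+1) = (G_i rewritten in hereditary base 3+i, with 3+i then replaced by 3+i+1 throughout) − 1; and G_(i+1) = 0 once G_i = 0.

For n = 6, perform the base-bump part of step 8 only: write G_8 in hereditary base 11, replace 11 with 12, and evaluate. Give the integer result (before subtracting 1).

6 —HB3→ 2·3 —bump→ 2·4 = 8 —(−1)→ 7
7 —HB4→ 4 + 3 —bump→ 5 + 3 = 8 —(−1)→ 7
7 —HB5→ 5 + 2 —bump→ 6 + 2 = 8 —(−1)→ 7
7 —HB6→ 6 + 1 —bump→ 7 + 1 = 8 —(−1)→ 7
7 —HB7→ 7 —bump→ 8 = 8 —(−1)→ 7
7 —HB8→ 7 —bump→ 7 = 7 —(−1)→ 6
6 —HB9→ 6 —bump→ 6 = 6 —(−1)→ 5
5 —HB10→ 5 —bump→ 5 = 5 —(−1)→ 4
4 —HB11→ 4 —bump→ 4 = 4 —(−1)→ 3

4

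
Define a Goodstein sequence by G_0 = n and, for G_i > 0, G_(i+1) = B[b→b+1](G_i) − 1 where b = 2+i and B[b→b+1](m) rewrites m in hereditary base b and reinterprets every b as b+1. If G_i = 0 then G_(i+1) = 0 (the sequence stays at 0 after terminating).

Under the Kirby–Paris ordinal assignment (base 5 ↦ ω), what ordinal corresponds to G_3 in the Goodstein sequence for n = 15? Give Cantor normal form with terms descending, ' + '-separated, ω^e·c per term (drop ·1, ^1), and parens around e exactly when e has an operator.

ω^(ω + 1) + ω^ω + 2

i=0: 15 = 2^(2 + 1) + 2^2 + 2 + 1 (b=2); 2→3: 3^(3 + 1) + 3^3 + 3 + 1 = 112; 112−1 = 111
i=1: 111 = 3^(3 + 1) + 3^3 + 3 (b=3); 3→4: 4^(4 + 1) + 4^4 + 4 = 1284; 1284−1 = 1283
i=2: 1283 = 4^(4 + 1) + 4^4 + 3 (b=4); 4→5: 5^(5 + 1) + 5^5 + 3 = 18753; 18753−1 = 18752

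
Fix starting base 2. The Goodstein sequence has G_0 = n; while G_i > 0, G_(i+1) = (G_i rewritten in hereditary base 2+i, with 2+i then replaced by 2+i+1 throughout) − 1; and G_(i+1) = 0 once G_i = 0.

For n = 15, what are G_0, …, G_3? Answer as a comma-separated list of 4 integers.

G_0=15  [base 2] 2^(2 + 1) + 2^2 + 2 + 1  →[2↦3]→  3^(3 + 1) + 3^3 + 3 + 1 = 112  −1 ⇒ G_1=111
G_1=111  [base 3] 3^(3 + 1) + 3^3 + 3  →[3↦4]→  4^(4 + 1) + 4^4 + 4 = 1284  −1 ⇒ G_2=1283
G_2=1283  [base 4] 4^(4 + 1) + 4^4 + 3  →[4↦5]→  5^(5 + 1) + 5^5 + 3 = 18753  −1 ⇒ G_3=18752

15, 111, 1283, 18752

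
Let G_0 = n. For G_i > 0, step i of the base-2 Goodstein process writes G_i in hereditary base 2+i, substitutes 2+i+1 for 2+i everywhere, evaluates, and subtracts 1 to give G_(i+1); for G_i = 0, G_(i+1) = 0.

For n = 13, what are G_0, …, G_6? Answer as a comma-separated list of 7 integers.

step 0: 13 = 2^(2 + 1) + 2^2 + 1; sub 3 for 2: 3^(3 + 1) + 3^3 + 1; = 109; G_1 = 109−1 = 108
step 1: 108 = 3^(3 + 1) + 3^3; sub 4 for 3: 4^(4 + 1) + 4^4; = 1280; G_2 = 1280−1 = 1279
step 2: 1279 = 4^(4 + 1) + 3·4^3 + 3·4^2 + 3·4 + 3; sub 5 for 4: 5^(5 + 1) + 3·5^3 + 3·5^2 + 3·5 + 3; = 16093; G_3 = 16093−1 = 16092
step 3: 16092 = 5^(5 + 1) + 3·5^3 + 3·5^2 + 3·5 + 2; sub 6 for 5: 6^(6 + 1) + 3·6^3 + 3·6^2 + 3·6 + 2; = 280712; G_4 = 280712−1 = 280711
step 4: 280711 = 6^(6 + 1) + 3·6^3 + 3·6^2 + 3·6 + 1; sub 7 for 6: 7^(7 + 1) + 3·7^3 + 3·7^2 + 3·7 + 1; = 5765999; G_5 = 5765999−1 = 5765998
step 5: 5765998 = 7^(7 + 1) + 3·7^3 + 3·7^2 + 3·7; sub 8 for 7: 8^(8 + 1) + 3·8^3 + 3·8^2 + 3·8; = 134219480; G_6 = 134219480−1 = 134219479

13, 108, 1279, 16092, 280711, 5765998, 134219479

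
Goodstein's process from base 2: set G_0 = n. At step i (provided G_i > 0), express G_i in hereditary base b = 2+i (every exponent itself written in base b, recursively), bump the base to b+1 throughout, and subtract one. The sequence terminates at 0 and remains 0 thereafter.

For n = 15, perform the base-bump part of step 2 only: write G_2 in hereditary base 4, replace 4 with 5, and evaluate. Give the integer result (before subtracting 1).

G_0=15  [base 2] 2^(2 + 1) + 2^2 + 2 + 1  →[2↦3]→  3^(3 + 1) + 3^3 + 3 + 1 = 112  −1 ⇒ G_1=111
G_1=111  [base 3] 3^(3 + 1) + 3^3 + 3  →[3↦4]→  4^(4 + 1) + 4^4 + 4 = 1284  −1 ⇒ G_2=1283
G_2=1283  [base 4] 4^(4 + 1) + 4^4 + 3  →[4↦5]→  5^(5 + 1) + 5^5 + 3 = 18753  −1 ⇒ G_3=18752

18753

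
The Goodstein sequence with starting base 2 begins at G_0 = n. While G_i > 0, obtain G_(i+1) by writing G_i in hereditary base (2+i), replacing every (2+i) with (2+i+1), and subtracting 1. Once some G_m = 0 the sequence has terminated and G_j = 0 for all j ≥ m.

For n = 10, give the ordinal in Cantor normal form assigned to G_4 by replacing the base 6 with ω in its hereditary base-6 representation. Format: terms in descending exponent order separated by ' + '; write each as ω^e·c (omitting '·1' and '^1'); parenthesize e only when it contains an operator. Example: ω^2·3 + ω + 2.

ω^ω·5 + ω^5·5 + ω^4·5 + ω^3·5 + ω^2·5 + ω·5 + 5

G_0=10  [base 2] 2^(2 + 1) + 2  →[2↦3]→  3^(3 + 1) + 3 = 84  −1 ⇒ G_1=83
G_1=83  [base 3] 3^(3 + 1) + 2  →[3↦4]→  4^(4 + 1) + 2 = 1026  −1 ⇒ G_2=1025
G_2=1025  [base 4] 4^(4 + 1) + 1  →[4↦5]→  5^(5 + 1) + 1 = 15626  −1 ⇒ G_3=15625
G_3=15625  [base 5] 5^(5 + 1)  →[5↦6]→  6^(6 + 1) = 279936  −1 ⇒ G_4=279935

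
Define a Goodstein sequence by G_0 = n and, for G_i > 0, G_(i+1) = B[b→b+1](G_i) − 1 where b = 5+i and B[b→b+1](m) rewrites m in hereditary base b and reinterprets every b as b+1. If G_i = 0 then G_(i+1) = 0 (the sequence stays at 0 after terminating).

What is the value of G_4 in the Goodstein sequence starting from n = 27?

27 —HB5→ 5^2 + 2 —bump→ 6^2 + 2 = 38 —(−1)→ 37
37 —HB6→ 6^2 + 1 —bump→ 7^2 + 1 = 50 —(−1)→ 49
49 —HB7→ 7^2 —bump→ 8^2 = 64 —(−1)→ 63
63 —HB8→ 7·8 + 7 —bump→ 7·9 + 7 = 70 —(−1)→ 69
69 —HB9→ 7·9 + 6 —bump→ 7·10 + 6 = 76 —(−1)→ 75

69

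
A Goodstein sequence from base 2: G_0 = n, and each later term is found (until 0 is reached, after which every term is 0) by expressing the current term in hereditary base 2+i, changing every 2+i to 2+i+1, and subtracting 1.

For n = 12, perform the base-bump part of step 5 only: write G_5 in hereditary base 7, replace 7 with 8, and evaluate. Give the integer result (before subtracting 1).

base 2: 12 = 2^(2 + 1) + 2^2; at 3: 3^(3 + 1) + 3^3 = 108; next = 107
base 3: 107 = 3^(3 + 1) + 2·3^2 + 2·3 + 2; at 4: 4^(4 + 1) + 2·4^2 + 2·4 + 2 = 1066; next = 1065
base 4: 1065 = 4^(4 + 1) + 2·4^2 + 2·4 + 1; at 5: 5^(5 + 1) + 2·5^2 + 2·5 + 1 = 15686; next = 15685
base 5: 15685 = 5^(5 + 1) + 2·5^2 + 2·5; at 6: 6^(6 + 1) + 2·6^2 + 2·6 = 280020; next = 280019
base 6: 280019 = 6^(6 + 1) + 2·6^2 + 6 + 5; at 7: 7^(7 + 1) + 2·7^2 + 7 + 5 = 5764911; next = 5764910

134217868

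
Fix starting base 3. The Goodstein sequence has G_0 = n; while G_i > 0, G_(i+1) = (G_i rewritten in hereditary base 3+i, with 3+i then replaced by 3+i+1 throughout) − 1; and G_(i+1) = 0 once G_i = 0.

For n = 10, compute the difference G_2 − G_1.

G_0=10  [base 3] 3^2 + 1  →[3↦4]→  4^2 + 1 = 17  −1 ⇒ G_1=16
G_1=16  [base 4] 4^2  →[4↦5]→  5^2 = 25  −1 ⇒ G_2=24

8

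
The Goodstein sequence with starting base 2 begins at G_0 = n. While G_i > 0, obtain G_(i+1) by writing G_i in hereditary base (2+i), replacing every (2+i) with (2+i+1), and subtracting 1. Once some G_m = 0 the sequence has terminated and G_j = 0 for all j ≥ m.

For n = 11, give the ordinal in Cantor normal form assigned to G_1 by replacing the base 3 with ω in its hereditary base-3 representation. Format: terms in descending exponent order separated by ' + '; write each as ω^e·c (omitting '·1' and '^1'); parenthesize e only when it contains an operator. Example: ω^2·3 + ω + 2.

(0) 11|_2 = 2^(2 + 1) + 2 + 1 ↦ 3^(3 + 1) + 3 + 1|_3 = 85 ⇒ 84
(1) 84|_3 = 3^(3 + 1) + 3 ↦ 4^(4 + 1) + 4|_4 = 1028 ⇒ 1027

ω^(ω + 1) + ω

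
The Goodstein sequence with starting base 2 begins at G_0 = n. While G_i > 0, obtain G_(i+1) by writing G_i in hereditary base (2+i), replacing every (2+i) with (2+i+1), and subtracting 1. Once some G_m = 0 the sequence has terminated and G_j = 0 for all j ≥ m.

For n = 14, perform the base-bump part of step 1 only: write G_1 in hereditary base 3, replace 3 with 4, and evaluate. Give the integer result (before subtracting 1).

1282

14 —HB2→ 2^(2 + 1) + 2^2 + 2 —bump→ 3^(3 + 1) + 3^3 + 3 = 111 —(−1)→ 110
110 —HB3→ 3^(3 + 1) + 3^3 + 2 —bump→ 4^(4 + 1) + 4^4 + 2 = 1282 —(−1)→ 1281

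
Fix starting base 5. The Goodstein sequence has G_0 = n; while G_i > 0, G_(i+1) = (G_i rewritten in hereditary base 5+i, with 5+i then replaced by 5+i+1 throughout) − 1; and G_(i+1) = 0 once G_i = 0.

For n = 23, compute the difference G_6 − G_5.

i=0: 23 = 4·5 + 3 (b=5); 5→6: 4·6 + 3 = 27; 27−1 = 26
i=1: 26 = 4·6 + 2 (b=6); 6→7: 4·7 + 2 = 30; 30−1 = 29
i=2: 29 = 4·7 + 1 (b=7); 7→8: 4·8 + 1 = 33; 33−1 = 32
i=3: 32 = 4·8 (b=8); 8→9: 4·9 = 36; 36−1 = 35
i=4: 35 = 3·9 + 8 (b=9); 9→10: 3·10 + 8 = 38; 38−1 = 37
i=5: 37 = 3·10 + 7 (b=10); 10→11: 3·11 + 7 = 40; 40−1 = 39

2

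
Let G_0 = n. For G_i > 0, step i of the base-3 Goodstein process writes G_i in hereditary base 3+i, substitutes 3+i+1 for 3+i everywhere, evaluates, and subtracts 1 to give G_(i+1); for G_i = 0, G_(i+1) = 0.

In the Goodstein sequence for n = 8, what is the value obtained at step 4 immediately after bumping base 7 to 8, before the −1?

12

i=0: 8 = 2·3 + 2 (b=3); 3→4: 2·4 + 2 = 10; 10−1 = 9
i=1: 9 = 2·4 + 1 (b=4); 4→5: 2·5 + 1 = 11; 11−1 = 10
i=2: 10 = 2·5 (b=5); 5→6: 2·6 = 12; 12−1 = 11
i=3: 11 = 6 + 5 (b=6); 6→7: 7 + 5 = 12; 12−1 = 11
i=4: 11 = 7 + 4 (b=7); 7→8: 8 + 4 = 12; 12−1 = 11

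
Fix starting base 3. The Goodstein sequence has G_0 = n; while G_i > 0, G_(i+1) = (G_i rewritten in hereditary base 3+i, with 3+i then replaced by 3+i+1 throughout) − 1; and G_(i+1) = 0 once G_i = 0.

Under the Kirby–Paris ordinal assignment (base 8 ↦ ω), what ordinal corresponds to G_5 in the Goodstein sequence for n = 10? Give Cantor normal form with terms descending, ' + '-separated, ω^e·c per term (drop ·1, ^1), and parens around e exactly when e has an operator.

ω·4 + 1

[0] 10 ≡ 3^2 + 1 (base 3). Lift 4: 17. −1: 16.
[1] 16 ≡ 4^2 (base 4). Lift 5: 25. −1: 24.
[2] 24 ≡ 4·5 + 4 (base 5). Lift 6: 28. −1: 27.
[3] 27 ≡ 4·6 + 3 (base 6). Lift 7: 31. −1: 30.
[4] 30 ≡ 4·7 + 2 (base 7). Lift 8: 34. −1: 33.
[5] 33 ≡ 4·8 + 1 (base 8). Lift 9: 37. −1: 36.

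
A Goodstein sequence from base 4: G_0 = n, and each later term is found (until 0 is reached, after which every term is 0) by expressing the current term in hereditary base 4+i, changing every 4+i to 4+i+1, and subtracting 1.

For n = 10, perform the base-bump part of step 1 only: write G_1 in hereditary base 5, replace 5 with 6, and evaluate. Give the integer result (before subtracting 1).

13

[0] 10 ≡ 2·4 + 2 (base 4). Lift 5: 12. −1: 11.
[1] 11 ≡ 2·5 + 1 (base 5). Lift 6: 13. −1: 12.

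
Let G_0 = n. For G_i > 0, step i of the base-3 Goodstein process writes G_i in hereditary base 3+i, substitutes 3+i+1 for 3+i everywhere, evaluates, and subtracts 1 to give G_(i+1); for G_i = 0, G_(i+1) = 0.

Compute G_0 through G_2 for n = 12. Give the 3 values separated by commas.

G_0=12  [base 3] 3^2 + 3  →[3↦4]→  4^2 + 4 = 20  −1 ⇒ G_1=19
G_1=19  [base 4] 4^2 + 3  →[4↦5]→  5^2 + 3 = 28  −1 ⇒ G_2=27

12, 19, 27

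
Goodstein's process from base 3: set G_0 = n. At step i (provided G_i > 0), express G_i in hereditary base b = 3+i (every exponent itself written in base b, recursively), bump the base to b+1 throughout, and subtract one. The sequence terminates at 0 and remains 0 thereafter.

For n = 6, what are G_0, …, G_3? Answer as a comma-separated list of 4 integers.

G_0=6  [base 3] 2·3  →[3↦4]→  2·4 = 8  −1 ⇒ G_1=7
G_1=7  [base 4] 4 + 3  →[4↦5]→  5 + 3 = 8  −1 ⇒ G_2=7
G_2=7  [base 5] 5 + 2  →[5↦6]→  6 + 2 = 8  −1 ⇒ G_3=7

6, 7, 7, 7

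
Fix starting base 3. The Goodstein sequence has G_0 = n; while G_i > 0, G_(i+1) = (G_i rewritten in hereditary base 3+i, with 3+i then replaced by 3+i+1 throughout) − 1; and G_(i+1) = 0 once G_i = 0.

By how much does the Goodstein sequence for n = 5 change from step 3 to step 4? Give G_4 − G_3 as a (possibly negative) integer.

step 0: 5 = 3 + 2; sub 4 for 3: 4 + 2; = 6; G_1 = 6−1 = 5
step 1: 5 = 4 + 1; sub 5 for 4: 5 + 1; = 6; G_2 = 6−1 = 5
step 2: 5 = 5; sub 6 for 5: 6; = 6; G_3 = 6−1 = 5
step 3: 5 = 5; sub 7 for 6: 5; = 5; G_4 = 5−1 = 4

-1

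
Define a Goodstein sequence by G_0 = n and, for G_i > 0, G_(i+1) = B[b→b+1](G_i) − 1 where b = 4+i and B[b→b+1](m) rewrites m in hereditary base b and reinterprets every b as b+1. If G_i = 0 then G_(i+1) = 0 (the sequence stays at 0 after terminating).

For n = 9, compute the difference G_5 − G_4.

0

G_0 = 9. HB_4(9) = 2·4 + 1. Bump = 11. G_1 = 10.
G_1 = 10. HB_5(10) = 2·5. Bump = 12. G_2 = 11.
G_2 = 11. HB_6(11) = 6 + 5. Bump = 12. G_3 = 11.
G_3 = 11. HB_7(11) = 7 + 4. Bump = 12. G_4 = 11.
G_4 = 11. HB_8(11) = 8 + 3. Bump = 12. G_5 = 11.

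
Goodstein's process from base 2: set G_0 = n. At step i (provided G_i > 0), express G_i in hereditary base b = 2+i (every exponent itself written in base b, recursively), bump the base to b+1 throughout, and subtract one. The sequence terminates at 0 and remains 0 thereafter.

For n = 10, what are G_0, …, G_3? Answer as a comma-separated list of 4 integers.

10, 83, 1025, 15625

10 —HB2→ 2^(2 + 1) + 2 —bump→ 3^(3 + 1) + 3 = 84 —(−1)→ 83
83 —HB3→ 3^(3 + 1) + 2 —bump→ 4^(4 + 1) + 2 = 1026 —(−1)→ 1025
1025 —HB4→ 4^(4 + 1) + 1 —bump→ 5^(5 + 1) + 1 = 15626 —(−1)→ 15625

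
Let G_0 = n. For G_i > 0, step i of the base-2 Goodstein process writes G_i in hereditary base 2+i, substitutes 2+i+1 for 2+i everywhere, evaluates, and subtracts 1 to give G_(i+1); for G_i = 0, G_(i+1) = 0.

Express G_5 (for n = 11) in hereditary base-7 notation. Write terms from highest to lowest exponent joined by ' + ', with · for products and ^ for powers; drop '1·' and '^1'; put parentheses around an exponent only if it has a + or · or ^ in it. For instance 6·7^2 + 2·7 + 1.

G_0 = 11. HB_2(11) = 2^(2 + 1) + 2 + 1. Bump = 85. G_1 = 84.
G_1 = 84. HB_3(84) = 3^(3 + 1) + 3. Bump = 1028. G_2 = 1027.
G_2 = 1027. HB_4(1027) = 4^(4 + 1) + 3. Bump = 15628. G_3 = 15627.
G_3 = 15627. HB_5(15627) = 5^(5 + 1) + 2. Bump = 279938. G_4 = 279937.
G_4 = 279937. HB_6(279937) = 6^(6 + 1) + 1. Bump = 5764802. G_5 = 5764801.
G_5 = 5764801. HB_7(5764801) = 7^(7 + 1). Bump = 134217728. G_6 = 134217727.

7^(7 + 1)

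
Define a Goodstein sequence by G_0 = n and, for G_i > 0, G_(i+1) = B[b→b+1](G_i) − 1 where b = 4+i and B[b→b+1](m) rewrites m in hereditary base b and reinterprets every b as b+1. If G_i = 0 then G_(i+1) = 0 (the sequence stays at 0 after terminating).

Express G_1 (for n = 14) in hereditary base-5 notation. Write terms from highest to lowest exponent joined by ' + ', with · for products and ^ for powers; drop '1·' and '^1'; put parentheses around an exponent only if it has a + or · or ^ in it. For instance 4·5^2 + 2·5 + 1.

3·5 + 1

14 —HB4→ 3·4 + 2 —bump→ 3·5 + 2 = 17 —(−1)→ 16
16 —HB5→ 3·5 + 1 —bump→ 3·6 + 1 = 19 —(−1)→ 18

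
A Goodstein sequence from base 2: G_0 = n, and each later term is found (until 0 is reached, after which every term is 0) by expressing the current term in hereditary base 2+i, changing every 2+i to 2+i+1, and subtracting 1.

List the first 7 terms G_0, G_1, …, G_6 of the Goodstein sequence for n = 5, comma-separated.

5, 27, 255, 467, 775, 1197, 1751

G_0=5  [base 2] 2^2 + 1  →[2↦3]→  3^3 + 1 = 28  −1 ⇒ G_1=27
G_1=27  [base 3] 3^3  →[3↦4]→  4^4 = 256  −1 ⇒ G_2=255
G_2=255  [base 4] 3·4^3 + 3·4^2 + 3·4 + 3  →[4↦5]→  3·5^3 + 3·5^2 + 3·5 + 3 = 468  −1 ⇒ G_3=467
G_3=467  [base 5] 3·5^3 + 3·5^2 + 3·5 + 2  →[5↦6]→  3·6^3 + 3·6^2 + 3·6 + 2 = 776  −1 ⇒ G_4=775
G_4=775  [base 6] 3·6^3 + 3·6^2 + 3·6 + 1  →[6↦7]→  3·7^3 + 3·7^2 + 3·7 + 1 = 1198  −1 ⇒ G_5=1197
G_5=1197  [base 7] 3·7^3 + 3·7^2 + 3·7  →[7↦8]→  3·8^3 + 3·8^2 + 3·8 = 1752  −1 ⇒ G_6=1751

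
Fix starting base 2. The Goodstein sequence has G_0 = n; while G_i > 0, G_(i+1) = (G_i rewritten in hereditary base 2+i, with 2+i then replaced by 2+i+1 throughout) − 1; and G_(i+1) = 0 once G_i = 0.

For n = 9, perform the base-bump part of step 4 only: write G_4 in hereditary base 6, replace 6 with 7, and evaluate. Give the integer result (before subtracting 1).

G_0=9  [base 2] 2^(2 + 1) + 1  →[2↦3]→  3^(3 + 1) + 1 = 82  −1 ⇒ G_1=81
G_1=81  [base 3] 3^(3 + 1)  →[3↦4]→  4^(4 + 1) = 1024  −1 ⇒ G_2=1023
G_2=1023  [base 4] 3·4^4 + 3·4^3 + 3·4^2 + 3·4 + 3  →[4↦5]→  3·5^5 + 3·5^3 + 3·5^2 + 3·5 + 3 = 9843  −1 ⇒ G_3=9842
G_3=9842  [base 5] 3·5^5 + 3·5^3 + 3·5^2 + 3·5 + 2  →[5↦6]→  3·6^6 + 3·6^3 + 3·6^2 + 3·6 + 2 = 140744  −1 ⇒ G_4=140743
G_4=140743  [base 6] 3·6^6 + 3·6^3 + 3·6^2 + 3·6 + 1  →[6↦7]→  3·7^7 + 3·7^3 + 3·7^2 + 3·7 + 1 = 2471827  −1 ⇒ G_5=2471826

2471827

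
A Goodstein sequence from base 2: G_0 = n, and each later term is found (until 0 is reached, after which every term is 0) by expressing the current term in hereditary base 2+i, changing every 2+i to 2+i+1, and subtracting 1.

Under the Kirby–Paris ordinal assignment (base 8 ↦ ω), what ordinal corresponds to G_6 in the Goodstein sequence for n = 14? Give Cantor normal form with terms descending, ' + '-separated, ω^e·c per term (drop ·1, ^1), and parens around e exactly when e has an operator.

G_0 = 14. HB_2(14) = 2^(2 + 1) + 2^2 + 2. Bump = 111. G_1 = 110.
G_1 = 110. HB_3(110) = 3^(3 + 1) + 3^3 + 2. Bump = 1282. G_2 = 1281.
G_2 = 1281. HB_4(1281) = 4^(4 + 1) + 4^4 + 1. Bump = 18751. G_3 = 18750.
G_3 = 18750. HB_5(18750) = 5^(5 + 1) + 5^5. Bump = 326592. G_4 = 326591.
G_4 = 326591. HB_6(326591) = 6^(6 + 1) + 5·6^5 + 5·6^4 + 5·6^3 + 5·6^2 + 5·6 + 5. Bump = 5862841. G_5 = 5862840.
G_5 = 5862840. HB_7(5862840) = 7^(7 + 1) + 5·7^5 + 5·7^4 + 5·7^3 + 5·7^2 + 5·7 + 4. Bump = 134404972. G_6 = 134404971.
G_6 = 134404971. HB_8(134404971) = 8^(8 + 1) + 5·8^5 + 5·8^4 + 5·8^3 + 5·8^2 + 5·8 + 3. Bump = 3487116549. G_7 = 3487116548.

ω^(ω + 1) + ω^5·5 + ω^4·5 + ω^3·5 + ω^2·5 + ω·5 + 3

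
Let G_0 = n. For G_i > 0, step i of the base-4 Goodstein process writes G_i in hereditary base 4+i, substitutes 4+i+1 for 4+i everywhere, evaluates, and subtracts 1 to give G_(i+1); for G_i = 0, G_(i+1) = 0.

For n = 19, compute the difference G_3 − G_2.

12

step 0: 19 = 4^2 + 3; sub 5 for 4: 5^2 + 3; = 28; G_1 = 28−1 = 27
step 1: 27 = 5^2 + 2; sub 6 for 5: 6^2 + 2; = 38; G_2 = 38−1 = 37
step 2: 37 = 6^2 + 1; sub 7 for 6: 7^2 + 1; = 50; G_3 = 50−1 = 49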